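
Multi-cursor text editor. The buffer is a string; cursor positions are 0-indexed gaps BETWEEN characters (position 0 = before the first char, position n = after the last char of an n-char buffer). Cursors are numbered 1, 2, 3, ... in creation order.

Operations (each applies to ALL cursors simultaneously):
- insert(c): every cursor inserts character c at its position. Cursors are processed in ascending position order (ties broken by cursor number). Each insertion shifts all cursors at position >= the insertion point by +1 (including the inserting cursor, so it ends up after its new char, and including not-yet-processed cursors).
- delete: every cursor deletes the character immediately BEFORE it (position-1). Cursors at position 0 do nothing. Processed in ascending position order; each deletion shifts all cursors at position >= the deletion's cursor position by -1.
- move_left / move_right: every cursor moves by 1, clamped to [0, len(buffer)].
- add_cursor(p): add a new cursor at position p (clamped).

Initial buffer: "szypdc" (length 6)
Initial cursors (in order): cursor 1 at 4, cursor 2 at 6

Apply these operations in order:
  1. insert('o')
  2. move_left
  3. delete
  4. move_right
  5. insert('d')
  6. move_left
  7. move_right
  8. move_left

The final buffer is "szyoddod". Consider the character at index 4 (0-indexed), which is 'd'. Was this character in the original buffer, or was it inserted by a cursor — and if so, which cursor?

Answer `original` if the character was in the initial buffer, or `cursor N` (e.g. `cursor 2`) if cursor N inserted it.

Answer: cursor 1

Derivation:
After op 1 (insert('o')): buffer="szypodco" (len 8), cursors c1@5 c2@8, authorship ....1..2
After op 2 (move_left): buffer="szypodco" (len 8), cursors c1@4 c2@7, authorship ....1..2
After op 3 (delete): buffer="szyodo" (len 6), cursors c1@3 c2@5, authorship ...1.2
After op 4 (move_right): buffer="szyodo" (len 6), cursors c1@4 c2@6, authorship ...1.2
After op 5 (insert('d')): buffer="szyoddod" (len 8), cursors c1@5 c2@8, authorship ...11.22
After op 6 (move_left): buffer="szyoddod" (len 8), cursors c1@4 c2@7, authorship ...11.22
After op 7 (move_right): buffer="szyoddod" (len 8), cursors c1@5 c2@8, authorship ...11.22
After op 8 (move_left): buffer="szyoddod" (len 8), cursors c1@4 c2@7, authorship ...11.22
Authorship (.=original, N=cursor N): . . . 1 1 . 2 2
Index 4: author = 1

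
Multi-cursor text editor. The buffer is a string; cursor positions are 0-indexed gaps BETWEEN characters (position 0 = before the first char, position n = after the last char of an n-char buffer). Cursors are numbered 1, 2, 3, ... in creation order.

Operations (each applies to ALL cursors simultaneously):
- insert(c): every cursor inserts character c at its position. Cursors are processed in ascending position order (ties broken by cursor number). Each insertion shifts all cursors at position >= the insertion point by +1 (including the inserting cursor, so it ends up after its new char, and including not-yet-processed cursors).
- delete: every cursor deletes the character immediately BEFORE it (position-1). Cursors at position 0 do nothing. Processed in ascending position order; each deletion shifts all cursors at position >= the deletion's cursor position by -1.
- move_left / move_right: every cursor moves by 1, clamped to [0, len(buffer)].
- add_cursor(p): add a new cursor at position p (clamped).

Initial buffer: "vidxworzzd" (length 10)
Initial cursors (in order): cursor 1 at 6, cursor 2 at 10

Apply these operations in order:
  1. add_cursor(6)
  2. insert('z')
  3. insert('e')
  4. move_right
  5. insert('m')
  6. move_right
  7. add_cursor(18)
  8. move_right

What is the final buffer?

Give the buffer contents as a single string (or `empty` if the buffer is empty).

After op 1 (add_cursor(6)): buffer="vidxworzzd" (len 10), cursors c1@6 c3@6 c2@10, authorship ..........
After op 2 (insert('z')): buffer="vidxwozzrzzdz" (len 13), cursors c1@8 c3@8 c2@13, authorship ......13....2
After op 3 (insert('e')): buffer="vidxwozzeerzzdze" (len 16), cursors c1@10 c3@10 c2@16, authorship ......1313....22
After op 4 (move_right): buffer="vidxwozzeerzzdze" (len 16), cursors c1@11 c3@11 c2@16, authorship ......1313....22
After op 5 (insert('m')): buffer="vidxwozzeermmzzdzem" (len 19), cursors c1@13 c3@13 c2@19, authorship ......1313.13...222
After op 6 (move_right): buffer="vidxwozzeermmzzdzem" (len 19), cursors c1@14 c3@14 c2@19, authorship ......1313.13...222
After op 7 (add_cursor(18)): buffer="vidxwozzeermmzzdzem" (len 19), cursors c1@14 c3@14 c4@18 c2@19, authorship ......1313.13...222
After op 8 (move_right): buffer="vidxwozzeermmzzdzem" (len 19), cursors c1@15 c3@15 c2@19 c4@19, authorship ......1313.13...222

Answer: vidxwozzeermmzzdzem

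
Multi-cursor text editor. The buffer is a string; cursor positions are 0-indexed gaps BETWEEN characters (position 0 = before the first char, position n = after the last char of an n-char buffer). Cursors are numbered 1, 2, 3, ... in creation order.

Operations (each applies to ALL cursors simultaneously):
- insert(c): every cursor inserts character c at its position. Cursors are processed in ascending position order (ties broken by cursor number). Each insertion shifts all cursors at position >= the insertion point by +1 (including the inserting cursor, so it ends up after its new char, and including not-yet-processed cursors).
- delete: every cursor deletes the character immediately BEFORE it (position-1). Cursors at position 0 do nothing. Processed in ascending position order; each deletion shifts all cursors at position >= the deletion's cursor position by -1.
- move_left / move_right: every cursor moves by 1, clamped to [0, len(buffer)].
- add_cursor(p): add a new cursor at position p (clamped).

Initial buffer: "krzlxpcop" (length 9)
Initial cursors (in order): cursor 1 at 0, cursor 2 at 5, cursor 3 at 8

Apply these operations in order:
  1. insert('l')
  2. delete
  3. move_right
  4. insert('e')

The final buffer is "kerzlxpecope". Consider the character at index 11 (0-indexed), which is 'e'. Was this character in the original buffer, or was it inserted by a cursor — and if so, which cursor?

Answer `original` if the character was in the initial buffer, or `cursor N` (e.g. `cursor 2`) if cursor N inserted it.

After op 1 (insert('l')): buffer="lkrzlxlpcolp" (len 12), cursors c1@1 c2@7 c3@11, authorship 1.....2...3.
After op 2 (delete): buffer="krzlxpcop" (len 9), cursors c1@0 c2@5 c3@8, authorship .........
After op 3 (move_right): buffer="krzlxpcop" (len 9), cursors c1@1 c2@6 c3@9, authorship .........
After op 4 (insert('e')): buffer="kerzlxpecope" (len 12), cursors c1@2 c2@8 c3@12, authorship .1.....2...3
Authorship (.=original, N=cursor N): . 1 . . . . . 2 . . . 3
Index 11: author = 3

Answer: cursor 3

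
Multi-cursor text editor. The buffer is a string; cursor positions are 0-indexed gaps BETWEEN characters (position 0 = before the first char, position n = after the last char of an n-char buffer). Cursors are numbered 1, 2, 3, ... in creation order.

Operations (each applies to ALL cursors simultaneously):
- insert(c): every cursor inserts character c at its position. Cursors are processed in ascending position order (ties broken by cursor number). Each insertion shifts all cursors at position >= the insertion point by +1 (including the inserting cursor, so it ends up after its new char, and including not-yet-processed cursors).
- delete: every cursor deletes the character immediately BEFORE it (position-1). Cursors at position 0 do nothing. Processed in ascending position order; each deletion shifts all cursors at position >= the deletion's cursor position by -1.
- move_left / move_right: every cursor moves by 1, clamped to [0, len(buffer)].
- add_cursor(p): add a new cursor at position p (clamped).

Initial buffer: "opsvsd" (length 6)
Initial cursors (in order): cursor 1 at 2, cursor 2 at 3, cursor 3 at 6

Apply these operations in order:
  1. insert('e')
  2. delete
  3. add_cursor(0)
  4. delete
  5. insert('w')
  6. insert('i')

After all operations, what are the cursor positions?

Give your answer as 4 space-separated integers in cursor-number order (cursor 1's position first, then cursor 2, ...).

Answer: 7 7 11 2

Derivation:
After op 1 (insert('e')): buffer="opesevsde" (len 9), cursors c1@3 c2@5 c3@9, authorship ..1.2...3
After op 2 (delete): buffer="opsvsd" (len 6), cursors c1@2 c2@3 c3@6, authorship ......
After op 3 (add_cursor(0)): buffer="opsvsd" (len 6), cursors c4@0 c1@2 c2@3 c3@6, authorship ......
After op 4 (delete): buffer="ovs" (len 3), cursors c4@0 c1@1 c2@1 c3@3, authorship ...
After op 5 (insert('w')): buffer="wowwvsw" (len 7), cursors c4@1 c1@4 c2@4 c3@7, authorship 4.12..3
After op 6 (insert('i')): buffer="wiowwiivswi" (len 11), cursors c4@2 c1@7 c2@7 c3@11, authorship 44.1212..33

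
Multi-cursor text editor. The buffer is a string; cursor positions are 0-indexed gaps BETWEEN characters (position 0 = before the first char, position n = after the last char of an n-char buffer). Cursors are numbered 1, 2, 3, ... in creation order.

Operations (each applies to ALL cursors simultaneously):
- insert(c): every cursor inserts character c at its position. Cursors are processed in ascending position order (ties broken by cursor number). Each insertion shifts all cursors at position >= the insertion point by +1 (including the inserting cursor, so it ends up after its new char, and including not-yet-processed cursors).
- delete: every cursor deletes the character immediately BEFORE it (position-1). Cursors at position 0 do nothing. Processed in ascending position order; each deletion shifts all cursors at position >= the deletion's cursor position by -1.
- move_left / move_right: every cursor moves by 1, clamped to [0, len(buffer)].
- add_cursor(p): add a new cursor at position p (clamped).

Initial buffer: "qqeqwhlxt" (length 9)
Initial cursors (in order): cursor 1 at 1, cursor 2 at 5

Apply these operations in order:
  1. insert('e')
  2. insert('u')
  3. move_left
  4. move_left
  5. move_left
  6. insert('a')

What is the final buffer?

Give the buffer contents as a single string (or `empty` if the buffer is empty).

After op 1 (insert('e')): buffer="qeqeqwehlxt" (len 11), cursors c1@2 c2@7, authorship .1....2....
After op 2 (insert('u')): buffer="qeuqeqweuhlxt" (len 13), cursors c1@3 c2@9, authorship .11....22....
After op 3 (move_left): buffer="qeuqeqweuhlxt" (len 13), cursors c1@2 c2@8, authorship .11....22....
After op 4 (move_left): buffer="qeuqeqweuhlxt" (len 13), cursors c1@1 c2@7, authorship .11....22....
After op 5 (move_left): buffer="qeuqeqweuhlxt" (len 13), cursors c1@0 c2@6, authorship .11....22....
After op 6 (insert('a')): buffer="aqeuqeqaweuhlxt" (len 15), cursors c1@1 c2@8, authorship 1.11...2.22....

Answer: aqeuqeqaweuhlxt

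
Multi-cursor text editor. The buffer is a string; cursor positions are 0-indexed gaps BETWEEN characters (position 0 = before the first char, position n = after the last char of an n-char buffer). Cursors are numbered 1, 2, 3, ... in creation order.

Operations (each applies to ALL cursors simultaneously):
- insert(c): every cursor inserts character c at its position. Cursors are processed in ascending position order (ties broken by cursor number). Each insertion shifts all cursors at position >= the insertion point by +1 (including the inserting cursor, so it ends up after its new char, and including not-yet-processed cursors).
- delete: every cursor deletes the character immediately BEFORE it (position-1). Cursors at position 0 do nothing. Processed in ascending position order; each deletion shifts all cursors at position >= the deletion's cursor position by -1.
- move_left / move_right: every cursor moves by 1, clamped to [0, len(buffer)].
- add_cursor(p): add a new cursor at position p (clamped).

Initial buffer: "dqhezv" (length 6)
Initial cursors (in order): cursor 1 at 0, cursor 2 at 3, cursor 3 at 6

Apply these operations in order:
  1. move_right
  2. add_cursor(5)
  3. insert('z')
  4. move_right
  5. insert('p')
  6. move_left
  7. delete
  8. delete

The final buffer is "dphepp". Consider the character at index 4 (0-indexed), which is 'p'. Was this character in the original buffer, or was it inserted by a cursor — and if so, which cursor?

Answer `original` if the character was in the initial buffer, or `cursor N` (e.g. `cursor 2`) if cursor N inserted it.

After op 1 (move_right): buffer="dqhezv" (len 6), cursors c1@1 c2@4 c3@6, authorship ......
After op 2 (add_cursor(5)): buffer="dqhezv" (len 6), cursors c1@1 c2@4 c4@5 c3@6, authorship ......
After op 3 (insert('z')): buffer="dzqhezzzvz" (len 10), cursors c1@2 c2@6 c4@8 c3@10, authorship .1...2.4.3
After op 4 (move_right): buffer="dzqhezzzvz" (len 10), cursors c1@3 c2@7 c4@9 c3@10, authorship .1...2.4.3
After op 5 (insert('p')): buffer="dzqphezzpzvpzp" (len 14), cursors c1@4 c2@9 c4@12 c3@14, authorship .1.1..2.24.433
After op 6 (move_left): buffer="dzqphezzpzvpzp" (len 14), cursors c1@3 c2@8 c4@11 c3@13, authorship .1.1..2.24.433
After op 7 (delete): buffer="dzphezpzpp" (len 10), cursors c1@2 c2@6 c4@8 c3@9, authorship .11..22443
After op 8 (delete): buffer="dphepp" (len 6), cursors c1@1 c2@4 c3@5 c4@5, authorship .1..23
Authorship (.=original, N=cursor N): . 1 . . 2 3
Index 4: author = 2

Answer: cursor 2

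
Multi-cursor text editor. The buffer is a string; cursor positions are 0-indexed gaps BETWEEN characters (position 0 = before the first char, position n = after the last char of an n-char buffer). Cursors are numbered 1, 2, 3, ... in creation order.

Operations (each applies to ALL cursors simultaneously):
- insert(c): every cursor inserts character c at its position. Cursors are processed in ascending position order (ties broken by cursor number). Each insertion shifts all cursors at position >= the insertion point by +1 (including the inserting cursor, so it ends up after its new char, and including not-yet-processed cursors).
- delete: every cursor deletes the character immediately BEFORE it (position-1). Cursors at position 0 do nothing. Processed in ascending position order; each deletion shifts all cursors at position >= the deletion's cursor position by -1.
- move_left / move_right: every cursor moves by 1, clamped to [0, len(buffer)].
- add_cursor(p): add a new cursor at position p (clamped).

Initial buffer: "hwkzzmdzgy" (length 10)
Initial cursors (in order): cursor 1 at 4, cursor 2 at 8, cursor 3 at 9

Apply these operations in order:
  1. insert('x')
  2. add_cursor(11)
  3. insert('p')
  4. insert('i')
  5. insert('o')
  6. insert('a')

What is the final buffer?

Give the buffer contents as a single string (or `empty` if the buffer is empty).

After op 1 (insert('x')): buffer="hwkzxzmdzxgxy" (len 13), cursors c1@5 c2@10 c3@12, authorship ....1....2.3.
After op 2 (add_cursor(11)): buffer="hwkzxzmdzxgxy" (len 13), cursors c1@5 c2@10 c4@11 c3@12, authorship ....1....2.3.
After op 3 (insert('p')): buffer="hwkzxpzmdzxpgpxpy" (len 17), cursors c1@6 c2@12 c4@14 c3@16, authorship ....11....22.433.
After op 4 (insert('i')): buffer="hwkzxpizmdzxpigpixpiy" (len 21), cursors c1@7 c2@14 c4@17 c3@20, authorship ....111....222.44333.
After op 5 (insert('o')): buffer="hwkzxpiozmdzxpiogpioxpioy" (len 25), cursors c1@8 c2@16 c4@20 c3@24, authorship ....1111....2222.4443333.
After op 6 (insert('a')): buffer="hwkzxpioazmdzxpioagpioaxpioay" (len 29), cursors c1@9 c2@18 c4@23 c3@28, authorship ....11111....22222.444433333.

Answer: hwkzxpioazmdzxpioagpioaxpioay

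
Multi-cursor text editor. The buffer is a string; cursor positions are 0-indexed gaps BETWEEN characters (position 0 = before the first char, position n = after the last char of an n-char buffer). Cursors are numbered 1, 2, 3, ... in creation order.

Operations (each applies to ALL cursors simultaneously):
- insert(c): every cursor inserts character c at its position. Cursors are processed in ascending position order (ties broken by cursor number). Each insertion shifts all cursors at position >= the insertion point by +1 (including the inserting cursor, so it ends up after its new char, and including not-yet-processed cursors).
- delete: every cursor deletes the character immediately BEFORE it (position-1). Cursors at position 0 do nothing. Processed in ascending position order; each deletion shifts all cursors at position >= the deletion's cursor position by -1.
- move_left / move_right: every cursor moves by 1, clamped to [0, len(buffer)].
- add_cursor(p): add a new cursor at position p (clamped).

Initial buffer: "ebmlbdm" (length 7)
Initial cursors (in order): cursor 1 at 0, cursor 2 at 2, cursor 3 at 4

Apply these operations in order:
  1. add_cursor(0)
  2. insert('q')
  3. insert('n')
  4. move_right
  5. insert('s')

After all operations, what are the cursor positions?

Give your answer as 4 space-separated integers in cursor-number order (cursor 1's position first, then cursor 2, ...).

After op 1 (add_cursor(0)): buffer="ebmlbdm" (len 7), cursors c1@0 c4@0 c2@2 c3@4, authorship .......
After op 2 (insert('q')): buffer="qqebqmlqbdm" (len 11), cursors c1@2 c4@2 c2@5 c3@8, authorship 14..2..3...
After op 3 (insert('n')): buffer="qqnnebqnmlqnbdm" (len 15), cursors c1@4 c4@4 c2@8 c3@12, authorship 1414..22..33...
After op 4 (move_right): buffer="qqnnebqnmlqnbdm" (len 15), cursors c1@5 c4@5 c2@9 c3@13, authorship 1414..22..33...
After op 5 (insert('s')): buffer="qqnnessbqnmslqnbsdm" (len 19), cursors c1@7 c4@7 c2@12 c3@17, authorship 1414.14.22.2.33.3..

Answer: 7 12 17 7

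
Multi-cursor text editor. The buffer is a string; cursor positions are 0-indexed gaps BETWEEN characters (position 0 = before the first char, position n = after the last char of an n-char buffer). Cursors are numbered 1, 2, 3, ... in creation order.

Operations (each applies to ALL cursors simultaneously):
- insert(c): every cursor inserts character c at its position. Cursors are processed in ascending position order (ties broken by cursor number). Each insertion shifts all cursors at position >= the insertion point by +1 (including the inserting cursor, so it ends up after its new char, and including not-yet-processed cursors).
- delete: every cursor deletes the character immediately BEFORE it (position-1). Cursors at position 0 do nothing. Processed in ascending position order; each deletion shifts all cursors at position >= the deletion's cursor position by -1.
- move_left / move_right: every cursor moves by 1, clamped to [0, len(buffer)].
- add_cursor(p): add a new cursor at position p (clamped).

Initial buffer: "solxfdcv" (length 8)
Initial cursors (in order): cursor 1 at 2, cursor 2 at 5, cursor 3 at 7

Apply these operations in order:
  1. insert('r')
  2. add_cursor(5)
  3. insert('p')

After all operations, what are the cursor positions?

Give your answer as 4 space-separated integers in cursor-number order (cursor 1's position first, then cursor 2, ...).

After op 1 (insert('r')): buffer="sorlxfrdcrv" (len 11), cursors c1@3 c2@7 c3@10, authorship ..1...2..3.
After op 2 (add_cursor(5)): buffer="sorlxfrdcrv" (len 11), cursors c1@3 c4@5 c2@7 c3@10, authorship ..1...2..3.
After op 3 (insert('p')): buffer="sorplxpfrpdcrpv" (len 15), cursors c1@4 c4@7 c2@10 c3@14, authorship ..11..4.22..33.

Answer: 4 10 14 7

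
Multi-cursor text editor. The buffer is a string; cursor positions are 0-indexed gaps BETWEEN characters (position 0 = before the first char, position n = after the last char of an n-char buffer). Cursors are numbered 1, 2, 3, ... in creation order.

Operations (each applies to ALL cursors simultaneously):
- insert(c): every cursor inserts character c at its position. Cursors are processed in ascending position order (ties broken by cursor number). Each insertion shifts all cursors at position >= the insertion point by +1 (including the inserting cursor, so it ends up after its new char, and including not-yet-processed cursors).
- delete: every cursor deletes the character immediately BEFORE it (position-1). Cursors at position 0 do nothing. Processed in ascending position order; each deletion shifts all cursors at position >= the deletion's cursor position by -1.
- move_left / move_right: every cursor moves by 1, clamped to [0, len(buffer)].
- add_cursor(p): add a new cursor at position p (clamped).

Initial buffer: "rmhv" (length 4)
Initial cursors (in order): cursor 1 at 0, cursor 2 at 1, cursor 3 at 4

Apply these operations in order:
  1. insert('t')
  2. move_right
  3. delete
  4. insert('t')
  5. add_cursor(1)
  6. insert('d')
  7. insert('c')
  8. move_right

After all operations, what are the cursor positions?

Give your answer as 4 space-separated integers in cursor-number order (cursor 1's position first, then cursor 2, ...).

Answer: 7 11 15 4

Derivation:
After op 1 (insert('t')): buffer="trtmhvt" (len 7), cursors c1@1 c2@3 c3@7, authorship 1.2...3
After op 2 (move_right): buffer="trtmhvt" (len 7), cursors c1@2 c2@4 c3@7, authorship 1.2...3
After op 3 (delete): buffer="tthv" (len 4), cursors c1@1 c2@2 c3@4, authorship 12..
After op 4 (insert('t')): buffer="tttthvt" (len 7), cursors c1@2 c2@4 c3@7, authorship 1122..3
After op 5 (add_cursor(1)): buffer="tttthvt" (len 7), cursors c4@1 c1@2 c2@4 c3@7, authorship 1122..3
After op 6 (insert('d')): buffer="tdtdttdhvtd" (len 11), cursors c4@2 c1@4 c2@7 c3@11, authorship 1411222..33
After op 7 (insert('c')): buffer="tdctdcttdchvtdc" (len 15), cursors c4@3 c1@6 c2@10 c3@15, authorship 1441112222..333
After op 8 (move_right): buffer="tdctdcttdchvtdc" (len 15), cursors c4@4 c1@7 c2@11 c3@15, authorship 1441112222..333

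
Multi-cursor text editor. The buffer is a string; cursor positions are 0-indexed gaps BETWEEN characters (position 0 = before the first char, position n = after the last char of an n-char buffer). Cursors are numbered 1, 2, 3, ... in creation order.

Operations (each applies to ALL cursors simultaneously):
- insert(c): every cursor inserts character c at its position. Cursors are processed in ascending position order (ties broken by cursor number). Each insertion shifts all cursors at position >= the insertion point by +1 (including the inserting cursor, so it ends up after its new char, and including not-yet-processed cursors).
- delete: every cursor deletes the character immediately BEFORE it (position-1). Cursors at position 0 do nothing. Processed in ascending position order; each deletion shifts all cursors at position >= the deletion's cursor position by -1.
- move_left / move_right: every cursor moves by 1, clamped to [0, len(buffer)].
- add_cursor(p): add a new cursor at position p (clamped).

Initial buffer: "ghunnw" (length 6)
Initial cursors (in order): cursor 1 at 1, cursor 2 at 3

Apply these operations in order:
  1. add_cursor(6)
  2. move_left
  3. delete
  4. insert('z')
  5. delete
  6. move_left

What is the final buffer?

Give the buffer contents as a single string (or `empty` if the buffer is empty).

Answer: gunw

Derivation:
After op 1 (add_cursor(6)): buffer="ghunnw" (len 6), cursors c1@1 c2@3 c3@6, authorship ......
After op 2 (move_left): buffer="ghunnw" (len 6), cursors c1@0 c2@2 c3@5, authorship ......
After op 3 (delete): buffer="gunw" (len 4), cursors c1@0 c2@1 c3@3, authorship ....
After op 4 (insert('z')): buffer="zgzunzw" (len 7), cursors c1@1 c2@3 c3@6, authorship 1.2..3.
After op 5 (delete): buffer="gunw" (len 4), cursors c1@0 c2@1 c3@3, authorship ....
After op 6 (move_left): buffer="gunw" (len 4), cursors c1@0 c2@0 c3@2, authorship ....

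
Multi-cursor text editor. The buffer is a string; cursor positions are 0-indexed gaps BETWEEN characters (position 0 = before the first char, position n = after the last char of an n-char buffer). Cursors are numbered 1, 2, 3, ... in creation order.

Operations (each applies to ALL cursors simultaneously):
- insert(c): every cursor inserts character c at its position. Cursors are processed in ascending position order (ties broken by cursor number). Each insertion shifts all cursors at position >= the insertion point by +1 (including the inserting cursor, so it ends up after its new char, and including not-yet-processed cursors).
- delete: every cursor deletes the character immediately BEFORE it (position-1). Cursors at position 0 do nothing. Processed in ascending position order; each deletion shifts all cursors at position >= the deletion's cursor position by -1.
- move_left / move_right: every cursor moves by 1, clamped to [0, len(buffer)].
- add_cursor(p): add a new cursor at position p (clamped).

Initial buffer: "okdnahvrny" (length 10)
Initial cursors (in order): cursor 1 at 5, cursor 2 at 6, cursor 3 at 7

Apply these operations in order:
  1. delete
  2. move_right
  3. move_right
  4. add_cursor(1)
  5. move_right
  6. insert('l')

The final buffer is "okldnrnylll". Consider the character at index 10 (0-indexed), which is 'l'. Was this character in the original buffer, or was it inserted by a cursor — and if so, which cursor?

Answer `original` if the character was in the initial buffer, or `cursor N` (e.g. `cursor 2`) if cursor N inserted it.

After op 1 (delete): buffer="okdnrny" (len 7), cursors c1@4 c2@4 c3@4, authorship .......
After op 2 (move_right): buffer="okdnrny" (len 7), cursors c1@5 c2@5 c3@5, authorship .......
After op 3 (move_right): buffer="okdnrny" (len 7), cursors c1@6 c2@6 c3@6, authorship .......
After op 4 (add_cursor(1)): buffer="okdnrny" (len 7), cursors c4@1 c1@6 c2@6 c3@6, authorship .......
After op 5 (move_right): buffer="okdnrny" (len 7), cursors c4@2 c1@7 c2@7 c3@7, authorship .......
After op 6 (insert('l')): buffer="okldnrnylll" (len 11), cursors c4@3 c1@11 c2@11 c3@11, authorship ..4.....123
Authorship (.=original, N=cursor N): . . 4 . . . . . 1 2 3
Index 10: author = 3

Answer: cursor 3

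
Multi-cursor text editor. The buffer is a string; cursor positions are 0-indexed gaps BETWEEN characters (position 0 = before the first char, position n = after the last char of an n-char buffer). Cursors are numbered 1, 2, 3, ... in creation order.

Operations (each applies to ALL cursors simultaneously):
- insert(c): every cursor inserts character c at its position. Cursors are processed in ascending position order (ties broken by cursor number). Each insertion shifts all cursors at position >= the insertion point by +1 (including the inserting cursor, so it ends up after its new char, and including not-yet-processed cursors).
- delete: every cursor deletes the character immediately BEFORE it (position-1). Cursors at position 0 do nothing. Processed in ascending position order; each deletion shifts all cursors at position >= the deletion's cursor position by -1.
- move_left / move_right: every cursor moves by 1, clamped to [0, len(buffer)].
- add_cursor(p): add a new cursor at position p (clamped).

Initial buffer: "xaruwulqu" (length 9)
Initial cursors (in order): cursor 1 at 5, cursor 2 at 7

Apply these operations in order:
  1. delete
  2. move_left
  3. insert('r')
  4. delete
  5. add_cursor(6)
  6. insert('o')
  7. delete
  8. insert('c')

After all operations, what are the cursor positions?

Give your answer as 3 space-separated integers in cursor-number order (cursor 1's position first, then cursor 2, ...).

After op 1 (delete): buffer="xaruuqu" (len 7), cursors c1@4 c2@5, authorship .......
After op 2 (move_left): buffer="xaruuqu" (len 7), cursors c1@3 c2@4, authorship .......
After op 3 (insert('r')): buffer="xarruruqu" (len 9), cursors c1@4 c2@6, authorship ...1.2...
After op 4 (delete): buffer="xaruuqu" (len 7), cursors c1@3 c2@4, authorship .......
After op 5 (add_cursor(6)): buffer="xaruuqu" (len 7), cursors c1@3 c2@4 c3@6, authorship .......
After op 6 (insert('o')): buffer="xarououqou" (len 10), cursors c1@4 c2@6 c3@9, authorship ...1.2..3.
After op 7 (delete): buffer="xaruuqu" (len 7), cursors c1@3 c2@4 c3@6, authorship .......
After op 8 (insert('c')): buffer="xarcucuqcu" (len 10), cursors c1@4 c2@6 c3@9, authorship ...1.2..3.

Answer: 4 6 9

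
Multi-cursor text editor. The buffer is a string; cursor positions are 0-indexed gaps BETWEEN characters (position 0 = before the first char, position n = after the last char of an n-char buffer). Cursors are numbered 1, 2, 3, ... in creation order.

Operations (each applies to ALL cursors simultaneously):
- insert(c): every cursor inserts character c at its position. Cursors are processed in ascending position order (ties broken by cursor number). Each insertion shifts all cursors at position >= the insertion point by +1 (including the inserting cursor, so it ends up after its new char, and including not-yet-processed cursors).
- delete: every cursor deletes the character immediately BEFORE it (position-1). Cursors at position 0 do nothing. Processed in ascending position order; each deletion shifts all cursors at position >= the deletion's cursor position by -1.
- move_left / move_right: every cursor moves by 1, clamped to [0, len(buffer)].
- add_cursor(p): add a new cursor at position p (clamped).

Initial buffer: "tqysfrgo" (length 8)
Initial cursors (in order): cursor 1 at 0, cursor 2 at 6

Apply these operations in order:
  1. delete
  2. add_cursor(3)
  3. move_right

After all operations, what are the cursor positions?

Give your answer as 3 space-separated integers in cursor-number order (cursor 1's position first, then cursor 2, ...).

After op 1 (delete): buffer="tqysfgo" (len 7), cursors c1@0 c2@5, authorship .......
After op 2 (add_cursor(3)): buffer="tqysfgo" (len 7), cursors c1@0 c3@3 c2@5, authorship .......
After op 3 (move_right): buffer="tqysfgo" (len 7), cursors c1@1 c3@4 c2@6, authorship .......

Answer: 1 6 4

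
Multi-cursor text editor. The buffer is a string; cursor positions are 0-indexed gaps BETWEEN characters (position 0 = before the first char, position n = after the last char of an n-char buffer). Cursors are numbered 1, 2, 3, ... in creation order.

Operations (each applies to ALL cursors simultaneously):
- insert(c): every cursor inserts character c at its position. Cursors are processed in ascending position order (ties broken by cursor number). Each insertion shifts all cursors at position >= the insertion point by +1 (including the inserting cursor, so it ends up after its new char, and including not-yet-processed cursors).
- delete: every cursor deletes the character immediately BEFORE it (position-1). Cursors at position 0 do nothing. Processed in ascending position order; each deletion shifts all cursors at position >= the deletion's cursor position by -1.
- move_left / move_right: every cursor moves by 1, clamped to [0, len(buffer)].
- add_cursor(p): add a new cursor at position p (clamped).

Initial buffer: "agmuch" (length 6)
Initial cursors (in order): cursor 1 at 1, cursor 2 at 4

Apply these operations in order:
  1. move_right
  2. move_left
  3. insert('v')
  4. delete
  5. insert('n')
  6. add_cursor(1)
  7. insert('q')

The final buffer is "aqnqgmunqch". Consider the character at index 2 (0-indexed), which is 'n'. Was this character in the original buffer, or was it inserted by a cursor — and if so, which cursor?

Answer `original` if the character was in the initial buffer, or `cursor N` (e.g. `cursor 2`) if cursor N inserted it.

Answer: cursor 1

Derivation:
After op 1 (move_right): buffer="agmuch" (len 6), cursors c1@2 c2@5, authorship ......
After op 2 (move_left): buffer="agmuch" (len 6), cursors c1@1 c2@4, authorship ......
After op 3 (insert('v')): buffer="avgmuvch" (len 8), cursors c1@2 c2@6, authorship .1...2..
After op 4 (delete): buffer="agmuch" (len 6), cursors c1@1 c2@4, authorship ......
After op 5 (insert('n')): buffer="angmunch" (len 8), cursors c1@2 c2@6, authorship .1...2..
After op 6 (add_cursor(1)): buffer="angmunch" (len 8), cursors c3@1 c1@2 c2@6, authorship .1...2..
After op 7 (insert('q')): buffer="aqnqgmunqch" (len 11), cursors c3@2 c1@4 c2@9, authorship .311...22..
Authorship (.=original, N=cursor N): . 3 1 1 . . . 2 2 . .
Index 2: author = 1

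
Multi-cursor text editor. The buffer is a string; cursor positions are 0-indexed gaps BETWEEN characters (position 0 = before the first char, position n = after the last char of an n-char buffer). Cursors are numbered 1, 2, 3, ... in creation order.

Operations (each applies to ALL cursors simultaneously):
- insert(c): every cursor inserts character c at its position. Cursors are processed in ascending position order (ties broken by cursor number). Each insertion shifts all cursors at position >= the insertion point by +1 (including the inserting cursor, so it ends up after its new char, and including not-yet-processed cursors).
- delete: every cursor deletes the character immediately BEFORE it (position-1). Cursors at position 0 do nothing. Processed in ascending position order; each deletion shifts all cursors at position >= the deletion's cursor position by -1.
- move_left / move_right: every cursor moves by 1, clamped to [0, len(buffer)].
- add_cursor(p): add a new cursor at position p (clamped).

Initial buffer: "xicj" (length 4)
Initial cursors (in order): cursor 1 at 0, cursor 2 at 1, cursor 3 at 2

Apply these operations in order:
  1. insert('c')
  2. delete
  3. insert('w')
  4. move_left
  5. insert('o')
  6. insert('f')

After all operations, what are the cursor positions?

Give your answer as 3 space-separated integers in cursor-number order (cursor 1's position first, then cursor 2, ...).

After op 1 (insert('c')): buffer="cxciccj" (len 7), cursors c1@1 c2@3 c3@5, authorship 1.2.3..
After op 2 (delete): buffer="xicj" (len 4), cursors c1@0 c2@1 c3@2, authorship ....
After op 3 (insert('w')): buffer="wxwiwcj" (len 7), cursors c1@1 c2@3 c3@5, authorship 1.2.3..
After op 4 (move_left): buffer="wxwiwcj" (len 7), cursors c1@0 c2@2 c3@4, authorship 1.2.3..
After op 5 (insert('o')): buffer="owxowiowcj" (len 10), cursors c1@1 c2@4 c3@7, authorship 11.22.33..
After op 6 (insert('f')): buffer="ofwxofwiofwcj" (len 13), cursors c1@2 c2@6 c3@10, authorship 111.222.333..

Answer: 2 6 10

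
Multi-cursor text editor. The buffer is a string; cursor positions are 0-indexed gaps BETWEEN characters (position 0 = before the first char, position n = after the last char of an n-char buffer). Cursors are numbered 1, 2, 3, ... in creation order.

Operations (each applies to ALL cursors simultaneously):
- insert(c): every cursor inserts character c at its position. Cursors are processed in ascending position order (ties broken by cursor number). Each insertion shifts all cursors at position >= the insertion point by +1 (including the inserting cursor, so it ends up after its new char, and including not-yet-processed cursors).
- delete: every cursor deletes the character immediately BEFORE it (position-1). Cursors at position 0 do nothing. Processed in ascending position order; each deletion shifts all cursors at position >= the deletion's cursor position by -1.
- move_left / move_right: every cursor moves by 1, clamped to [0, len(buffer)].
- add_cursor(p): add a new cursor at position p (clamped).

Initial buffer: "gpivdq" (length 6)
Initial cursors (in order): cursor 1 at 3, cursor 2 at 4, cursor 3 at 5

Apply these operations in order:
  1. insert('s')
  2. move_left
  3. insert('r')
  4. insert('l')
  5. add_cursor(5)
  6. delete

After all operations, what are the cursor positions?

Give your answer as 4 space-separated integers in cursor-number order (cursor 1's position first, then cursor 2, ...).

Answer: 3 6 9 3

Derivation:
After op 1 (insert('s')): buffer="gpisvsdsq" (len 9), cursors c1@4 c2@6 c3@8, authorship ...1.2.3.
After op 2 (move_left): buffer="gpisvsdsq" (len 9), cursors c1@3 c2@5 c3@7, authorship ...1.2.3.
After op 3 (insert('r')): buffer="gpirsvrsdrsq" (len 12), cursors c1@4 c2@7 c3@10, authorship ...11.22.33.
After op 4 (insert('l')): buffer="gpirlsvrlsdrlsq" (len 15), cursors c1@5 c2@9 c3@13, authorship ...111.222.333.
After op 5 (add_cursor(5)): buffer="gpirlsvrlsdrlsq" (len 15), cursors c1@5 c4@5 c2@9 c3@13, authorship ...111.222.333.
After op 6 (delete): buffer="gpisvrsdrsq" (len 11), cursors c1@3 c4@3 c2@6 c3@9, authorship ...1.22.33.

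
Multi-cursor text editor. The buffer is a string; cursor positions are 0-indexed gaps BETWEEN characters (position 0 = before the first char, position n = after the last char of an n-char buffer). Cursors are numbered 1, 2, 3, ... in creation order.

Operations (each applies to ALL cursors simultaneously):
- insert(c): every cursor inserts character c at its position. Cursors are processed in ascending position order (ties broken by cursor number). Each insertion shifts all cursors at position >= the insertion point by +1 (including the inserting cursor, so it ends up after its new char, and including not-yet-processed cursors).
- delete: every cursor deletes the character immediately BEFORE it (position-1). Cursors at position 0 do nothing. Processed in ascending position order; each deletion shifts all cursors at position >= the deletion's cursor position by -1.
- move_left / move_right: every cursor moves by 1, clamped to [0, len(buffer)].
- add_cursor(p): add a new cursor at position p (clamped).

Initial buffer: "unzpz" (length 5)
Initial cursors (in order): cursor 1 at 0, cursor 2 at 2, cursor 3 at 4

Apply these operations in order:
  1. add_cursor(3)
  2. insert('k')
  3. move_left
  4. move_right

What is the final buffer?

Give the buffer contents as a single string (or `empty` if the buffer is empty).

After op 1 (add_cursor(3)): buffer="unzpz" (len 5), cursors c1@0 c2@2 c4@3 c3@4, authorship .....
After op 2 (insert('k')): buffer="kunkzkpkz" (len 9), cursors c1@1 c2@4 c4@6 c3@8, authorship 1..2.4.3.
After op 3 (move_left): buffer="kunkzkpkz" (len 9), cursors c1@0 c2@3 c4@5 c3@7, authorship 1..2.4.3.
After op 4 (move_right): buffer="kunkzkpkz" (len 9), cursors c1@1 c2@4 c4@6 c3@8, authorship 1..2.4.3.

Answer: kunkzkpkz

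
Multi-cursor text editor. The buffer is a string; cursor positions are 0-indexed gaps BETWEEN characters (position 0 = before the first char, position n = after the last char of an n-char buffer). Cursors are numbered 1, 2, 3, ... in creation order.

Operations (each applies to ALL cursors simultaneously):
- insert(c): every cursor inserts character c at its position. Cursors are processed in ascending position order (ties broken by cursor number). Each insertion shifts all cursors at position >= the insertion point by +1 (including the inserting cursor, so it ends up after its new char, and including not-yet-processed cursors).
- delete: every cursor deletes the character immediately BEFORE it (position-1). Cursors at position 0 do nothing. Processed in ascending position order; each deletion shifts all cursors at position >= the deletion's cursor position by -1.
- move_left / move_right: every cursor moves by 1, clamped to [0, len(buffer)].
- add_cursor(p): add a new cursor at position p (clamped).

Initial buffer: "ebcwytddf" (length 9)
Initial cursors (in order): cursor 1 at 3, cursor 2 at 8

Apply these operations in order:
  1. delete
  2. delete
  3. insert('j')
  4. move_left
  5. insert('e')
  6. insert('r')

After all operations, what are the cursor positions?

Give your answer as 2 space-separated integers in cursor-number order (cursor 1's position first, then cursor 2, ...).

Answer: 3 9

Derivation:
After op 1 (delete): buffer="ebwytdf" (len 7), cursors c1@2 c2@6, authorship .......
After op 2 (delete): buffer="ewytf" (len 5), cursors c1@1 c2@4, authorship .....
After op 3 (insert('j')): buffer="ejwytjf" (len 7), cursors c1@2 c2@6, authorship .1...2.
After op 4 (move_left): buffer="ejwytjf" (len 7), cursors c1@1 c2@5, authorship .1...2.
After op 5 (insert('e')): buffer="eejwytejf" (len 9), cursors c1@2 c2@7, authorship .11...22.
After op 6 (insert('r')): buffer="eerjwyterjf" (len 11), cursors c1@3 c2@9, authorship .111...222.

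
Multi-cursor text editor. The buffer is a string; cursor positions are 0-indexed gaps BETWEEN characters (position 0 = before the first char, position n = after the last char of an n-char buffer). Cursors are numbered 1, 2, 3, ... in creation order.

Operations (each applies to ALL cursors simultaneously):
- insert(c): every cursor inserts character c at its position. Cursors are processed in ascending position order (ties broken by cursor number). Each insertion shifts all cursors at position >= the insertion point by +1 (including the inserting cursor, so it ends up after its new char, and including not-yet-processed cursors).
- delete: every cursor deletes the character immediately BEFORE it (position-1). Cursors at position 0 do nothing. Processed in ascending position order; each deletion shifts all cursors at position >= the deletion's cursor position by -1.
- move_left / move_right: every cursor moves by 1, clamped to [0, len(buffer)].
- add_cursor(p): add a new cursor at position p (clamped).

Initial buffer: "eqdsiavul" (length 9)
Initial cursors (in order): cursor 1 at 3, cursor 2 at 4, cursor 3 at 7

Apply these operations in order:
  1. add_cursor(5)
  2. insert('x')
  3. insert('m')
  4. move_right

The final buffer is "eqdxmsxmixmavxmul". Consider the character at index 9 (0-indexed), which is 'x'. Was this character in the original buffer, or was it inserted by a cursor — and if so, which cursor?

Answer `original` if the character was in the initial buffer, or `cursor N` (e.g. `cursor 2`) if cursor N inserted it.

Answer: cursor 4

Derivation:
After op 1 (add_cursor(5)): buffer="eqdsiavul" (len 9), cursors c1@3 c2@4 c4@5 c3@7, authorship .........
After op 2 (insert('x')): buffer="eqdxsxixavxul" (len 13), cursors c1@4 c2@6 c4@8 c3@11, authorship ...1.2.4..3..
After op 3 (insert('m')): buffer="eqdxmsxmixmavxmul" (len 17), cursors c1@5 c2@8 c4@11 c3@15, authorship ...11.22.44..33..
After op 4 (move_right): buffer="eqdxmsxmixmavxmul" (len 17), cursors c1@6 c2@9 c4@12 c3@16, authorship ...11.22.44..33..
Authorship (.=original, N=cursor N): . . . 1 1 . 2 2 . 4 4 . . 3 3 . .
Index 9: author = 4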